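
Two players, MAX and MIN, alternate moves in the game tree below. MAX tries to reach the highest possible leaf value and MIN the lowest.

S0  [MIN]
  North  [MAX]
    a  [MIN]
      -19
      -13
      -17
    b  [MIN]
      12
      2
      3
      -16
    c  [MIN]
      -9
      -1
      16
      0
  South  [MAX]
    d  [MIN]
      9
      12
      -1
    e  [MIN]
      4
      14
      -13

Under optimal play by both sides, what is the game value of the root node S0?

-9

a (MIN): min(-19, -13, -17) = -19
b (MIN): min(12, 2, 3, -16) = -16
c (MIN): min(-9, -1, 16, 0) = -9
North (MAX): max(-19, -16, -9) = -9
d (MIN): min(9, 12, -1) = -1
e (MIN): min(4, 14, -13) = -13
South (MAX): max(-1, -13) = -1
S0 (MIN): min(-9, -1) = -9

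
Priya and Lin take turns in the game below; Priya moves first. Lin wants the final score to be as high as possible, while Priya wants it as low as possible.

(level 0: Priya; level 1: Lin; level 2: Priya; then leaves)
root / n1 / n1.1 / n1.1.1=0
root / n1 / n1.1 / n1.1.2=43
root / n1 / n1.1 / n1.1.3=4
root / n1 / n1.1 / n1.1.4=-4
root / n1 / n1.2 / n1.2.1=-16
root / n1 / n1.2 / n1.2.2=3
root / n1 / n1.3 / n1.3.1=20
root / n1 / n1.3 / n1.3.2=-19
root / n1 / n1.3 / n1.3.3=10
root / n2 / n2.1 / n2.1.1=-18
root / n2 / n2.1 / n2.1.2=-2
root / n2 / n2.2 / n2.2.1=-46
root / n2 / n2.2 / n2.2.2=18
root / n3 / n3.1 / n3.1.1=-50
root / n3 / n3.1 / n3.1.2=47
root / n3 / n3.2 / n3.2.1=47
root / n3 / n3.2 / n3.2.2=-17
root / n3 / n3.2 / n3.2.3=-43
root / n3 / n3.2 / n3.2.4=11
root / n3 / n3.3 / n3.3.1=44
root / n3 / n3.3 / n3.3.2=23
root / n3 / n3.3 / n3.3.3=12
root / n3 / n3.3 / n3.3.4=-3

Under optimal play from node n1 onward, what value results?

n1.1 (Priya): min(0, 43, 4, -4) = -4
n1.2 (Priya): min(-16, 3) = -16
n1.3 (Priya): min(20, -19, 10) = -19
n1 (Lin): max(-4, -16, -19) = -4

-4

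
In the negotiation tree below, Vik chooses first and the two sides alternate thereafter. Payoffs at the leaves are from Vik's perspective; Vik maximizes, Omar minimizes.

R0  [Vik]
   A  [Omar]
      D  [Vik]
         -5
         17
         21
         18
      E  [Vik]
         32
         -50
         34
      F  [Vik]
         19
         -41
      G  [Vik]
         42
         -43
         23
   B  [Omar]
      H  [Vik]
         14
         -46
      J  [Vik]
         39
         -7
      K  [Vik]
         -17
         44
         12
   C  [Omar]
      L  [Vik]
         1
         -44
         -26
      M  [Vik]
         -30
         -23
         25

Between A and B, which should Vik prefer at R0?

D (Vik): max(-5, 17, 21, 18) = 21
E (Vik): max(32, -50, 34) = 34
F (Vik): max(19, -41) = 19
G (Vik): max(42, -43, 23) = 42
A (Omar): min(21, 34, 19, 42) = 19
H (Vik): max(14, -46) = 14
J (Vik): max(39, -7) = 39
K (Vik): max(-17, 44, 12) = 44
B (Omar): min(14, 39, 44) = 14
Vik prefers the higher value; A=19, B=14. A is better since 19 > 14.

A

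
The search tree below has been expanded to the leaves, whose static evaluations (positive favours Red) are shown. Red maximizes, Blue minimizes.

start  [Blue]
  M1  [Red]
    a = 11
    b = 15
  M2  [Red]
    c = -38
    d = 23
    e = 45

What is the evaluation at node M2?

45

M2 (Red): max(-38, 23, 45) = 45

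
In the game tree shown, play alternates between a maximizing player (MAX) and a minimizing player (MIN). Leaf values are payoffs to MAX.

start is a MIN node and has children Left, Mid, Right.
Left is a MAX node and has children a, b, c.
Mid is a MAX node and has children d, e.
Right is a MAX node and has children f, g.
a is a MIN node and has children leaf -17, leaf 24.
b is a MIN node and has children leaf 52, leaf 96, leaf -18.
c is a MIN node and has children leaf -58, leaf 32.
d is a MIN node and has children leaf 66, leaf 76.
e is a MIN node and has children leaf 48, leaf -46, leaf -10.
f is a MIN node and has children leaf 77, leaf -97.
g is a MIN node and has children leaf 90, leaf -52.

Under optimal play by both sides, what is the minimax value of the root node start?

a (MIN): min(-17, 24) = -17
b (MIN): min(52, 96, -18) = -18
c (MIN): min(-58, 32) = -58
Left (MAX): max(-17, -18, -58) = -17
d (MIN): min(66, 76) = 66
e (MIN): min(48, -46, -10) = -46
Mid (MAX): max(66, -46) = 66
f (MIN): min(77, -97) = -97
g (MIN): min(90, -52) = -52
Right (MAX): max(-97, -52) = -52
start (MIN): min(-17, 66, -52) = -52

-52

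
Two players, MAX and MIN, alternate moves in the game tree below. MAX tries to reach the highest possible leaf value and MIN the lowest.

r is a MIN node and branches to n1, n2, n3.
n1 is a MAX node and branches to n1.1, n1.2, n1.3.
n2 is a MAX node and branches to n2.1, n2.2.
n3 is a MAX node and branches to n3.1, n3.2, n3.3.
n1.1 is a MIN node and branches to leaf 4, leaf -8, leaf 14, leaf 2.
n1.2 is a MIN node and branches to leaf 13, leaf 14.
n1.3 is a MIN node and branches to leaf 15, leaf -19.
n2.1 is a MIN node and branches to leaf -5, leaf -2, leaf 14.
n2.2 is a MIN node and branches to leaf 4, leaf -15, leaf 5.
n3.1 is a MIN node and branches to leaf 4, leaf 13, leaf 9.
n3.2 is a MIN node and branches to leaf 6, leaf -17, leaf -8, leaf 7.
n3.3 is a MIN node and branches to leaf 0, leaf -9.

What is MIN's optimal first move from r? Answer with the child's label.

n2

n1.1 (MIN): min(4, -8, 14, 2) = -8
n1.2 (MIN): min(13, 14) = 13
n1.3 (MIN): min(15, -19) = -19
n1 (MAX): max(-8, 13, -19) = 13
n2.1 (MIN): min(-5, -2, 14) = -5
n2.2 (MIN): min(4, -15, 5) = -15
n2 (MAX): max(-5, -15) = -5
n3.1 (MIN): min(4, 13, 9) = 4
n3.2 (MIN): min(6, -17, -8, 7) = -17
n3.3 (MIN): min(0, -9) = -9
n3 (MAX): max(4, -17, -9) = 4
r (MIN): min(13, -5, 4) = -5
MIN at r wants the lowest of {n1=13, n2=-5, n3=4}, so chooses n2.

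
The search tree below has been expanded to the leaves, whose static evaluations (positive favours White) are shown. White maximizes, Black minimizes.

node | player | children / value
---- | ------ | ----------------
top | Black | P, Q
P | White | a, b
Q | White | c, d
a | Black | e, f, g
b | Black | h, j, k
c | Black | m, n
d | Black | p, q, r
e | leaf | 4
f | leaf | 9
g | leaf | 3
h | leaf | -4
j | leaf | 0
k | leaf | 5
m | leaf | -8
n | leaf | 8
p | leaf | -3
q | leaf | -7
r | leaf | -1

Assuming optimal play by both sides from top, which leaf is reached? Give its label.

q

a (Black): min(4, 9, 3) = 3
b (Black): min(-4, 0, 5) = -4
P (White): max(3, -4) = 3
c (Black): min(-8, 8) = -8
d (Black): min(-3, -7, -1) = -7
Q (White): max(-8, -7) = -7
top (Black): min(3, -7) = -7
At top, Black picks Q (lowest: -7).
At Q, White picks d (highest: -7).
At d, Black picks q (lowest: -7).
Terminal value -7.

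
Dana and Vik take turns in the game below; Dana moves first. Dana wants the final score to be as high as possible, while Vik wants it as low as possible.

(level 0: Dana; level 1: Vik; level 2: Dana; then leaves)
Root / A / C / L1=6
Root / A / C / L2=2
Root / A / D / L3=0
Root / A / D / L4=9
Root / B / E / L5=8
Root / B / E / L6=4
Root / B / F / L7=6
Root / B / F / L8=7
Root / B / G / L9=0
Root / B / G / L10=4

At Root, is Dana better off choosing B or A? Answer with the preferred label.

A

E (Dana): max(8, 4) = 8
F (Dana): max(6, 7) = 7
G (Dana): max(0, 4) = 4
B (Vik): min(8, 7, 4) = 4
C (Dana): max(6, 2) = 6
D (Dana): max(0, 9) = 9
A (Vik): min(6, 9) = 6
Dana prefers the higher value; B=4, A=6. A is better since 6 > 4.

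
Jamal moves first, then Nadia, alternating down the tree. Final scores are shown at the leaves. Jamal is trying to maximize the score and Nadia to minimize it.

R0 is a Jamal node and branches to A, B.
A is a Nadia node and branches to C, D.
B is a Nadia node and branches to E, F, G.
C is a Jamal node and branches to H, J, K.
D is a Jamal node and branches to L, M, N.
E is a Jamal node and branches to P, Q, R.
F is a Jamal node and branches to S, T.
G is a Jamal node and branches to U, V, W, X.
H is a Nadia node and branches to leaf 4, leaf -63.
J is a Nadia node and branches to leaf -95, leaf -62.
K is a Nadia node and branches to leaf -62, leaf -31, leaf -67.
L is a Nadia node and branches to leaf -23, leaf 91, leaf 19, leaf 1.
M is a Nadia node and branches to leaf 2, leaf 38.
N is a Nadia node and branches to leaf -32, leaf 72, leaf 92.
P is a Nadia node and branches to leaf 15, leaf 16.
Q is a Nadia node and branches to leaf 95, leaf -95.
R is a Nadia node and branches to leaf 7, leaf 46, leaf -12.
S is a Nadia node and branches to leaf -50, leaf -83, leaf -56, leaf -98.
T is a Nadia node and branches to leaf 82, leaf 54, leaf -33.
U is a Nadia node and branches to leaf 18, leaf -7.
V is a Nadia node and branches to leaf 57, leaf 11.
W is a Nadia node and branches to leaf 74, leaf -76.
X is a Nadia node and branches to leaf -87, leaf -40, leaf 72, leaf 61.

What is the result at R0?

-33

H (Nadia): min(4, -63) = -63
J (Nadia): min(-95, -62) = -95
K (Nadia): min(-62, -31, -67) = -67
C (Jamal): max(-63, -95, -67) = -63
L (Nadia): min(-23, 91, 19, 1) = -23
M (Nadia): min(2, 38) = 2
N (Nadia): min(-32, 72, 92) = -32
D (Jamal): max(-23, 2, -32) = 2
A (Nadia): min(-63, 2) = -63
P (Nadia): min(15, 16) = 15
Q (Nadia): min(95, -95) = -95
R (Nadia): min(7, 46, -12) = -12
E (Jamal): max(15, -95, -12) = 15
S (Nadia): min(-50, -83, -56, -98) = -98
T (Nadia): min(82, 54, -33) = -33
F (Jamal): max(-98, -33) = -33
U (Nadia): min(18, -7) = -7
V (Nadia): min(57, 11) = 11
W (Nadia): min(74, -76) = -76
X (Nadia): min(-87, -40, 72, 61) = -87
G (Jamal): max(-7, 11, -76, -87) = 11
B (Nadia): min(15, -33, 11) = -33
R0 (Jamal): max(-63, -33) = -33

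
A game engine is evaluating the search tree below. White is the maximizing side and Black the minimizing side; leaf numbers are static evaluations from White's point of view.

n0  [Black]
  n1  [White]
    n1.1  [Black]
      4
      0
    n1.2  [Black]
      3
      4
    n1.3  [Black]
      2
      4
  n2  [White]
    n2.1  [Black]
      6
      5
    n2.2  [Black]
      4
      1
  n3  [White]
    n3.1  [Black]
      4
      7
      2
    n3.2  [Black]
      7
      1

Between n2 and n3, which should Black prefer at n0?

n2.1 (Black): min(6, 5) = 5
n2.2 (Black): min(4, 1) = 1
n2 (White): max(5, 1) = 5
n3.1 (Black): min(4, 7, 2) = 2
n3.2 (Black): min(7, 1) = 1
n3 (White): max(2, 1) = 2
Black prefers the lower value; n2=5, n3=2. n3 is better since 2 < 5.

n3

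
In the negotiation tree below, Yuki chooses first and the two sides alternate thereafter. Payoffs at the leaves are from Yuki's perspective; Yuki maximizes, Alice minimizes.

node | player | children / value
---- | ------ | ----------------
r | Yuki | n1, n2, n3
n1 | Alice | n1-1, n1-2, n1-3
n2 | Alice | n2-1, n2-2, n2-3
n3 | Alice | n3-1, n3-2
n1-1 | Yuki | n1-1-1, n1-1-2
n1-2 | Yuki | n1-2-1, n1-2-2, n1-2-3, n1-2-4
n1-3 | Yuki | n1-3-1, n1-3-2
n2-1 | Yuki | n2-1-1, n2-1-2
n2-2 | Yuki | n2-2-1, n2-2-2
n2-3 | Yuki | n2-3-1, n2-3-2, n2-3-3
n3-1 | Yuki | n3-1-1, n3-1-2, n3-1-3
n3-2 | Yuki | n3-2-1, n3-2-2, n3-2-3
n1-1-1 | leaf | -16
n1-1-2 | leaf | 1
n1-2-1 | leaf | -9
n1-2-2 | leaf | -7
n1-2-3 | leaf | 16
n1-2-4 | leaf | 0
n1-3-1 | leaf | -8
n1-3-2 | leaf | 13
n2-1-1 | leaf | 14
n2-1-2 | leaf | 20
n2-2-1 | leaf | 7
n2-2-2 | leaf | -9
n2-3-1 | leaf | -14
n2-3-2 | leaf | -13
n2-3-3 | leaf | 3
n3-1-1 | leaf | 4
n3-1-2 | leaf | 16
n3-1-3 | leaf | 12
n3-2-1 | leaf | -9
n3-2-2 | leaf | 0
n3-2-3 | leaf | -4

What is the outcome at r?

n1-1 (Yuki): max(-16, 1) = 1
n1-2 (Yuki): max(-9, -7, 16, 0) = 16
n1-3 (Yuki): max(-8, 13) = 13
n1 (Alice): min(1, 16, 13) = 1
n2-1 (Yuki): max(14, 20) = 20
n2-2 (Yuki): max(7, -9) = 7
n2-3 (Yuki): max(-14, -13, 3) = 3
n2 (Alice): min(20, 7, 3) = 3
n3-1 (Yuki): max(4, 16, 12) = 16
n3-2 (Yuki): max(-9, 0, -4) = 0
n3 (Alice): min(16, 0) = 0
r (Yuki): max(1, 3, 0) = 3

3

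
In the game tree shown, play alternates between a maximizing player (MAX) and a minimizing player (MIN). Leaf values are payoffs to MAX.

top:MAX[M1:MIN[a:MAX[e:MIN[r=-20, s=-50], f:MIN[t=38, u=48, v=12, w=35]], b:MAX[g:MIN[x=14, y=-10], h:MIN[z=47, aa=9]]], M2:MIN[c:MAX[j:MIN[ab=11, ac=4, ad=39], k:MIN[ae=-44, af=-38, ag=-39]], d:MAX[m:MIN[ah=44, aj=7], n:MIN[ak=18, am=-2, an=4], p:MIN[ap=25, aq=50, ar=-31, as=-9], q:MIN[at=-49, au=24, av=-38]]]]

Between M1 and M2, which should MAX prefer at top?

M1

e (MIN): min(-20, -50) = -50
f (MIN): min(38, 48, 12, 35) = 12
a (MAX): max(-50, 12) = 12
g (MIN): min(14, -10) = -10
h (MIN): min(47, 9) = 9
b (MAX): max(-10, 9) = 9
M1 (MIN): min(12, 9) = 9
j (MIN): min(11, 4, 39) = 4
k (MIN): min(-44, -38, -39) = -44
c (MAX): max(4, -44) = 4
m (MIN): min(44, 7) = 7
n (MIN): min(18, -2, 4) = -2
p (MIN): min(25, 50, -31, -9) = -31
q (MIN): min(-49, 24, -38) = -49
d (MAX): max(7, -2, -31, -49) = 7
M2 (MIN): min(4, 7) = 4
MAX prefers the higher value; M1=9, M2=4. M1 is better since 9 > 4.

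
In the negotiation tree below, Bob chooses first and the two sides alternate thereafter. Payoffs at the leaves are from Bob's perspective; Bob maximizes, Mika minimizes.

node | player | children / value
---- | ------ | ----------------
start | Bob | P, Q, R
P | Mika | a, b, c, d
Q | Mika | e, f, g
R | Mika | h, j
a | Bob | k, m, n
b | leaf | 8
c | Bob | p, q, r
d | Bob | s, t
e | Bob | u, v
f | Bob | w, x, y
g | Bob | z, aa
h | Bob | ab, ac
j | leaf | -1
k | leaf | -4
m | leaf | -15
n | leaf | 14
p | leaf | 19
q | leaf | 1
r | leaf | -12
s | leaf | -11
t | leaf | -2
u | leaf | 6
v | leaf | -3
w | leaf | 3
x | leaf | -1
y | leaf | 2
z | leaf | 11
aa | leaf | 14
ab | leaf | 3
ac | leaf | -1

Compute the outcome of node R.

-1

h (Bob): max(3, -1) = 3
R (Mika): min(3, -1) = -1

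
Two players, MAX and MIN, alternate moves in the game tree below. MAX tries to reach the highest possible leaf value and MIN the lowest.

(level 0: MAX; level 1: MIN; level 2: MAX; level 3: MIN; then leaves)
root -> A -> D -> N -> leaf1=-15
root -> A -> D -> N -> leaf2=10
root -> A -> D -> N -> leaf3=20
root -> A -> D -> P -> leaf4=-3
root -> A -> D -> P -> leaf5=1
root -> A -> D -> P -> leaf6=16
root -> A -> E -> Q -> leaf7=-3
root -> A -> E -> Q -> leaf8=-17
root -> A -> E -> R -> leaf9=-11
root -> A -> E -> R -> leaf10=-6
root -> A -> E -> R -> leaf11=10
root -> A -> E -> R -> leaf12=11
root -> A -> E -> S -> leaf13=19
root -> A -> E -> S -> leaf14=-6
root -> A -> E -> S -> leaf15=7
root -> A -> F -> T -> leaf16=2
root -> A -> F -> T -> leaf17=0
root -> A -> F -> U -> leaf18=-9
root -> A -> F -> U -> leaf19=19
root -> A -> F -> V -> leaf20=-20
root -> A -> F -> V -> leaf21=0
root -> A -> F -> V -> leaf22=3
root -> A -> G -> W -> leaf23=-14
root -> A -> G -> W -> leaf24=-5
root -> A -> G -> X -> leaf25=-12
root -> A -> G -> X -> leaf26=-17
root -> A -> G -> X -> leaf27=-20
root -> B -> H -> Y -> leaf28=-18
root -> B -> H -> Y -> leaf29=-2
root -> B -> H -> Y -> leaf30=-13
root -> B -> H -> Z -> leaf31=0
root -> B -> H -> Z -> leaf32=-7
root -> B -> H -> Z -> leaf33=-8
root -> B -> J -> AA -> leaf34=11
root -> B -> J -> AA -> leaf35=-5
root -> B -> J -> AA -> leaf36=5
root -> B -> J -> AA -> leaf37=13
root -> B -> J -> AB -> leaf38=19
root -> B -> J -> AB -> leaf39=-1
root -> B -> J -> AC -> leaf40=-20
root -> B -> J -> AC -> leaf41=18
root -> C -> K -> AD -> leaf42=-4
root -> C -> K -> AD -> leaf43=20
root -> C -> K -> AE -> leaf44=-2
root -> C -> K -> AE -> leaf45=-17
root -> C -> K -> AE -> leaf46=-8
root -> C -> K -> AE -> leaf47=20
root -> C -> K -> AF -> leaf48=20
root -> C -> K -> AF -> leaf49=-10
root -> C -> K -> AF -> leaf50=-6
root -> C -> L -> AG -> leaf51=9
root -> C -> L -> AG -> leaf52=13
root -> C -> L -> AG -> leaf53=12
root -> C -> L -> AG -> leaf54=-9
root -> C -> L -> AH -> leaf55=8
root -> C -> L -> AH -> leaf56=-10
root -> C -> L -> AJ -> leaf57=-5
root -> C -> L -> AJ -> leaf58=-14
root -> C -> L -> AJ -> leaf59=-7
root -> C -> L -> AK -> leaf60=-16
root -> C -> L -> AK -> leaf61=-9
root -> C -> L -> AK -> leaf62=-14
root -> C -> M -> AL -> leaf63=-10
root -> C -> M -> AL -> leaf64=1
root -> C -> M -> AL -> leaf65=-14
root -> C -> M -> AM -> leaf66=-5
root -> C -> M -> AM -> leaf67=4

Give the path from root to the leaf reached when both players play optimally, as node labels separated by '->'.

root -> B -> H -> Z -> leaf33

N (MIN): min(-15, 10, 20) = -15
P (MIN): min(-3, 1, 16) = -3
D (MAX): max(-15, -3) = -3
Q (MIN): min(-3, -17) = -17
R (MIN): min(-11, -6, 10, 11) = -11
S (MIN): min(19, -6, 7) = -6
E (MAX): max(-17, -11, -6) = -6
T (MIN): min(2, 0) = 0
U (MIN): min(-9, 19) = -9
V (MIN): min(-20, 0, 3) = -20
F (MAX): max(0, -9, -20) = 0
W (MIN): min(-14, -5) = -14
X (MIN): min(-12, -17, -20) = -20
G (MAX): max(-14, -20) = -14
A (MIN): min(-3, -6, 0, -14) = -14
Y (MIN): min(-18, -2, -13) = -18
Z (MIN): min(0, -7, -8) = -8
H (MAX): max(-18, -8) = -8
AA (MIN): min(11, -5, 5, 13) = -5
AB (MIN): min(19, -1) = -1
AC (MIN): min(-20, 18) = -20
J (MAX): max(-5, -1, -20) = -1
B (MIN): min(-8, -1) = -8
AD (MIN): min(-4, 20) = -4
AE (MIN): min(-2, -17, -8, 20) = -17
AF (MIN): min(20, -10, -6) = -10
K (MAX): max(-4, -17, -10) = -4
AG (MIN): min(9, 13, 12, -9) = -9
AH (MIN): min(8, -10) = -10
AJ (MIN): min(-5, -14, -7) = -14
AK (MIN): min(-16, -9, -14) = -16
L (MAX): max(-9, -10, -14, -16) = -9
AL (MIN): min(-10, 1, -14) = -14
AM (MIN): min(-5, 4) = -5
M (MAX): max(-14, -5) = -5
C (MIN): min(-4, -9, -5) = -9
root (MAX): max(-14, -8, -9) = -8
At root, MAX picks B (highest: -8).
At B, MIN picks H (lowest: -8).
At H, MAX picks Z (highest: -8).
At Z, MIN picks leaf33 (lowest: -8).
Terminal value -8.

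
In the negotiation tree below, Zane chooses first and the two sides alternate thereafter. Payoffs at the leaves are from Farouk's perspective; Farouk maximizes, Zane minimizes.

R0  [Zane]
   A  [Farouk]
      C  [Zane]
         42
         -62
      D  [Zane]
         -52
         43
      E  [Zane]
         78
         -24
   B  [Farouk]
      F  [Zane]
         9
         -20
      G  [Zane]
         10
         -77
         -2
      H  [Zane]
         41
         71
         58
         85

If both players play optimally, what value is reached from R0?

-24

C (Zane): min(42, -62) = -62
D (Zane): min(-52, 43) = -52
E (Zane): min(78, -24) = -24
A (Farouk): max(-62, -52, -24) = -24
F (Zane): min(9, -20) = -20
G (Zane): min(10, -77, -2) = -77
H (Zane): min(41, 71, 58, 85) = 41
B (Farouk): max(-20, -77, 41) = 41
R0 (Zane): min(-24, 41) = -24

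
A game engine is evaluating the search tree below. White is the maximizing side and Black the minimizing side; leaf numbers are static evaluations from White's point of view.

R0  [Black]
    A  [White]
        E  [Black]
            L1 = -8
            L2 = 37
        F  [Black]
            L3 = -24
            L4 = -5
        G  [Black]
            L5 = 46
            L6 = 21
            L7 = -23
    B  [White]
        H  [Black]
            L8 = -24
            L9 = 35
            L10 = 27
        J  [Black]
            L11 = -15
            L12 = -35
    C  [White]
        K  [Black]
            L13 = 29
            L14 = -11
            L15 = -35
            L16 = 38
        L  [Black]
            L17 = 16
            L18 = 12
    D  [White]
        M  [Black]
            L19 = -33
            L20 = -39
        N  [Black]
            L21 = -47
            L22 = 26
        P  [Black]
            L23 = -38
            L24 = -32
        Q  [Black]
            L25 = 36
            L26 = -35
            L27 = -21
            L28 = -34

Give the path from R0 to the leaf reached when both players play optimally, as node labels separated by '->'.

E (Black): min(-8, 37) = -8
F (Black): min(-24, -5) = -24
G (Black): min(46, 21, -23) = -23
A (White): max(-8, -24, -23) = -8
H (Black): min(-24, 35, 27) = -24
J (Black): min(-15, -35) = -35
B (White): max(-24, -35) = -24
K (Black): min(29, -11, -35, 38) = -35
L (Black): min(16, 12) = 12
C (White): max(-35, 12) = 12
M (Black): min(-33, -39) = -39
N (Black): min(-47, 26) = -47
P (Black): min(-38, -32) = -38
Q (Black): min(36, -35, -21, -34) = -35
D (White): max(-39, -47, -38, -35) = -35
R0 (Black): min(-8, -24, 12, -35) = -35
At R0, Black picks D (lowest: -35).
At D, White picks Q (highest: -35).
At Q, Black picks L26 (lowest: -35).
Terminal value -35.

R0 -> D -> Q -> L26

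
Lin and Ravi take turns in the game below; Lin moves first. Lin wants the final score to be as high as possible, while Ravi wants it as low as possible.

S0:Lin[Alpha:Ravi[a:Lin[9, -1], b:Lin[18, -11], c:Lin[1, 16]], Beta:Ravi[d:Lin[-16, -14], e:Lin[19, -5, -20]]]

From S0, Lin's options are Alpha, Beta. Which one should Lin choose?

Alpha

a (Lin): max(9, -1) = 9
b (Lin): max(18, -11) = 18
c (Lin): max(1, 16) = 16
Alpha (Ravi): min(9, 18, 16) = 9
d (Lin): max(-16, -14) = -14
e (Lin): max(19, -5, -20) = 19
Beta (Ravi): min(-14, 19) = -14
S0 (Lin): max(9, -14) = 9
Lin at S0 wants the highest of {Alpha=9, Beta=-14}, so chooses Alpha.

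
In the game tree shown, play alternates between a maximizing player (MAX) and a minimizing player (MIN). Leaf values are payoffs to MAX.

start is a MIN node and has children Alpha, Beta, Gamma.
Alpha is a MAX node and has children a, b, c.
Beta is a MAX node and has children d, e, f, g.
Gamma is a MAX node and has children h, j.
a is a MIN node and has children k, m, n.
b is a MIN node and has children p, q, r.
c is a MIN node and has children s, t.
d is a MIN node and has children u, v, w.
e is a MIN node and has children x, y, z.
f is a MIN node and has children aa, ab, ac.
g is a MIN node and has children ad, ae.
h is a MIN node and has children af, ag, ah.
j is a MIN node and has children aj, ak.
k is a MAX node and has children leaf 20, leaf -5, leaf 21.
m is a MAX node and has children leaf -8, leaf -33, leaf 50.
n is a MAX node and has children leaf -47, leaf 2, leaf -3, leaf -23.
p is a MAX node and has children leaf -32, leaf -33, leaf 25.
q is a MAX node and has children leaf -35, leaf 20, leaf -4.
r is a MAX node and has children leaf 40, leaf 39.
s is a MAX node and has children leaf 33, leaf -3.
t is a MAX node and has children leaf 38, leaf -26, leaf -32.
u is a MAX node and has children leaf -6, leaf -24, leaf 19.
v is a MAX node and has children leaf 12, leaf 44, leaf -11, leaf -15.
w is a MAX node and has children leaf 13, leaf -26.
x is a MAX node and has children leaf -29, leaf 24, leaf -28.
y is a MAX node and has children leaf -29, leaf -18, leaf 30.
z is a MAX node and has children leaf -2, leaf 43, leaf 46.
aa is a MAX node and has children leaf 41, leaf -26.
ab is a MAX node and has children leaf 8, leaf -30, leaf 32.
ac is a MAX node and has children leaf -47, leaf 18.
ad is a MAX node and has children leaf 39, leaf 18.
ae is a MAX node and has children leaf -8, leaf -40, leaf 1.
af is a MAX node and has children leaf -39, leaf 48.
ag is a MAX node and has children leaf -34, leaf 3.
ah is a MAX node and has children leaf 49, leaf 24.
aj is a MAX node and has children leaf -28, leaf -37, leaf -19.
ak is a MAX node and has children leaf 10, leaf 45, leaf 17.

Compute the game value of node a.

k (MAX): max(20, -5, 21) = 21
m (MAX): max(-8, -33, 50) = 50
n (MAX): max(-47, 2, -3, -23) = 2
a (MIN): min(21, 50, 2) = 2

2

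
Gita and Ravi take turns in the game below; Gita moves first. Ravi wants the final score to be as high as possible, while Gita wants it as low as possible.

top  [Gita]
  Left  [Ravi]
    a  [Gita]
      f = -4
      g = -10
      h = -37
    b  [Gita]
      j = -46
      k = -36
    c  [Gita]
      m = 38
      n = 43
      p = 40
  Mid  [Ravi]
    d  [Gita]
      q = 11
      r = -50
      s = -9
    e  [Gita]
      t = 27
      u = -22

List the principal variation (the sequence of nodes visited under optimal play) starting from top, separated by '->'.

top -> Mid -> e -> u

a (Gita): min(-4, -10, -37) = -37
b (Gita): min(-46, -36) = -46
c (Gita): min(38, 43, 40) = 38
Left (Ravi): max(-37, -46, 38) = 38
d (Gita): min(11, -50, -9) = -50
e (Gita): min(27, -22) = -22
Mid (Ravi): max(-50, -22) = -22
top (Gita): min(38, -22) = -22
At top, Gita picks Mid (lowest: -22).
At Mid, Ravi picks e (highest: -22).
At e, Gita picks u (lowest: -22).
Terminal value -22.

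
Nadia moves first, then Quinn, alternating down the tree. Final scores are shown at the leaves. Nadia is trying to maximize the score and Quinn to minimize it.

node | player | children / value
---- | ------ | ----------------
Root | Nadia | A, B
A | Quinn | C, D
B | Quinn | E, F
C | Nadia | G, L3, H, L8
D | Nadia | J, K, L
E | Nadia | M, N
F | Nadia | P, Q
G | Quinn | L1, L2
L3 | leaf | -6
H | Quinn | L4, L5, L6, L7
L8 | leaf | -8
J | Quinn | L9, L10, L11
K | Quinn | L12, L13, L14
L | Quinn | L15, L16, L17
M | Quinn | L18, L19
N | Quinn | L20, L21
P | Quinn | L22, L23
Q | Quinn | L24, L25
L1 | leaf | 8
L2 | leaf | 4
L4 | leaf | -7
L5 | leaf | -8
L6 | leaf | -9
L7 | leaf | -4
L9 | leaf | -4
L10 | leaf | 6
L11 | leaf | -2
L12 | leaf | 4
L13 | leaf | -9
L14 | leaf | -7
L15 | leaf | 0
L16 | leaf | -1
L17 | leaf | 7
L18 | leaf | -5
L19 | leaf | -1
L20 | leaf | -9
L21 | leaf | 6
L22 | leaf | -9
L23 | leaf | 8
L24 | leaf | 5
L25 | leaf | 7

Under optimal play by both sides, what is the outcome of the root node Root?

-1

G (Quinn): min(8, 4) = 4
H (Quinn): min(-7, -8, -9, -4) = -9
C (Nadia): max(4, -6, -9, -8) = 4
J (Quinn): min(-4, 6, -2) = -4
K (Quinn): min(4, -9, -7) = -9
L (Quinn): min(0, -1, 7) = -1
D (Nadia): max(-4, -9, -1) = -1
A (Quinn): min(4, -1) = -1
M (Quinn): min(-5, -1) = -5
N (Quinn): min(-9, 6) = -9
E (Nadia): max(-5, -9) = -5
P (Quinn): min(-9, 8) = -9
Q (Quinn): min(5, 7) = 5
F (Nadia): max(-9, 5) = 5
B (Quinn): min(-5, 5) = -5
Root (Nadia): max(-1, -5) = -1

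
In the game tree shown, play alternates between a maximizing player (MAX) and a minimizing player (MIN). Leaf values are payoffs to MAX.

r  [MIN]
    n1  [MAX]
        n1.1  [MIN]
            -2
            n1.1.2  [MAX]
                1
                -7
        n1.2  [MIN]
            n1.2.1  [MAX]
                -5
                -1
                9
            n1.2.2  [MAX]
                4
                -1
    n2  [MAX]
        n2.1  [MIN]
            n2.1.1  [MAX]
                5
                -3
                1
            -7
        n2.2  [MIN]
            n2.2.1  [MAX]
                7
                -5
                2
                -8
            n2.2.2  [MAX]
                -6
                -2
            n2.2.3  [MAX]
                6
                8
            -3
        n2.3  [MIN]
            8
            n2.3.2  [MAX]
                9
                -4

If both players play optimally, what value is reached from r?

n1.1.2 (MAX): max(1, -7) = 1
n1.1 (MIN): min(-2, 1) = -2
n1.2.1 (MAX): max(-5, -1, 9) = 9
n1.2.2 (MAX): max(4, -1) = 4
n1.2 (MIN): min(9, 4) = 4
n1 (MAX): max(-2, 4) = 4
n2.1.1 (MAX): max(5, -3, 1) = 5
n2.1 (MIN): min(5, -7) = -7
n2.2.1 (MAX): max(7, -5, 2, -8) = 7
n2.2.2 (MAX): max(-6, -2) = -2
n2.2.3 (MAX): max(6, 8) = 8
n2.2 (MIN): min(7, -2, 8, -3) = -3
n2.3.2 (MAX): max(9, -4) = 9
n2.3 (MIN): min(8, 9) = 8
n2 (MAX): max(-7, -3, 8) = 8
r (MIN): min(4, 8) = 4

4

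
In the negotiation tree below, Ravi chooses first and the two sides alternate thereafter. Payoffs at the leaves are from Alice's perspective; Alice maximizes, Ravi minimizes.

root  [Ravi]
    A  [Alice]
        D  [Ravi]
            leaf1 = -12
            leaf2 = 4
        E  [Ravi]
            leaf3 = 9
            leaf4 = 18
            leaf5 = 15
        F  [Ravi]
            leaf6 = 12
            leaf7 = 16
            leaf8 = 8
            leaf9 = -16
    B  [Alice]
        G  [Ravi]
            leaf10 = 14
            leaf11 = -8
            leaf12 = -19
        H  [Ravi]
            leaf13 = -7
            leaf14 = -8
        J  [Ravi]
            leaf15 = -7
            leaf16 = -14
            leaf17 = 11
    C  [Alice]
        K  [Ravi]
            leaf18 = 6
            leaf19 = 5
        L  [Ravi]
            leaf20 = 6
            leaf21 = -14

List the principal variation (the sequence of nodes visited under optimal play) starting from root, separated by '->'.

root -> B -> H -> leaf14

D (Ravi): min(-12, 4) = -12
E (Ravi): min(9, 18, 15) = 9
F (Ravi): min(12, 16, 8, -16) = -16
A (Alice): max(-12, 9, -16) = 9
G (Ravi): min(14, -8, -19) = -19
H (Ravi): min(-7, -8) = -8
J (Ravi): min(-7, -14, 11) = -14
B (Alice): max(-19, -8, -14) = -8
K (Ravi): min(6, 5) = 5
L (Ravi): min(6, -14) = -14
C (Alice): max(5, -14) = 5
root (Ravi): min(9, -8, 5) = -8
At root, Ravi picks B (lowest: -8).
At B, Alice picks H (highest: -8).
At H, Ravi picks leaf14 (lowest: -8).
Terminal value -8.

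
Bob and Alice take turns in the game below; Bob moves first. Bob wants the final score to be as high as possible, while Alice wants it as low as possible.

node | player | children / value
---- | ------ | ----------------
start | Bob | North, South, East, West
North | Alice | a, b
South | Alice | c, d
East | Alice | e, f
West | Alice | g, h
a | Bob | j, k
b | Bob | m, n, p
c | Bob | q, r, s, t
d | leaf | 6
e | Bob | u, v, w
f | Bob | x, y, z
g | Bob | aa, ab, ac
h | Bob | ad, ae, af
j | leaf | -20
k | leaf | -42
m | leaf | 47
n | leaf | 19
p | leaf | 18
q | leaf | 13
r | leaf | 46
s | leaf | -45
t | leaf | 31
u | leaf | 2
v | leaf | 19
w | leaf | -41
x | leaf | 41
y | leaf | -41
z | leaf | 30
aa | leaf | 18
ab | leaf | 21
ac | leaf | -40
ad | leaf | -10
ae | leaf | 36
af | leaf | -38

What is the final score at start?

21

a (Bob): max(-20, -42) = -20
b (Bob): max(47, 19, 18) = 47
North (Alice): min(-20, 47) = -20
c (Bob): max(13, 46, -45, 31) = 46
South (Alice): min(46, 6) = 6
e (Bob): max(2, 19, -41) = 19
f (Bob): max(41, -41, 30) = 41
East (Alice): min(19, 41) = 19
g (Bob): max(18, 21, -40) = 21
h (Bob): max(-10, 36, -38) = 36
West (Alice): min(21, 36) = 21
start (Bob): max(-20, 6, 19, 21) = 21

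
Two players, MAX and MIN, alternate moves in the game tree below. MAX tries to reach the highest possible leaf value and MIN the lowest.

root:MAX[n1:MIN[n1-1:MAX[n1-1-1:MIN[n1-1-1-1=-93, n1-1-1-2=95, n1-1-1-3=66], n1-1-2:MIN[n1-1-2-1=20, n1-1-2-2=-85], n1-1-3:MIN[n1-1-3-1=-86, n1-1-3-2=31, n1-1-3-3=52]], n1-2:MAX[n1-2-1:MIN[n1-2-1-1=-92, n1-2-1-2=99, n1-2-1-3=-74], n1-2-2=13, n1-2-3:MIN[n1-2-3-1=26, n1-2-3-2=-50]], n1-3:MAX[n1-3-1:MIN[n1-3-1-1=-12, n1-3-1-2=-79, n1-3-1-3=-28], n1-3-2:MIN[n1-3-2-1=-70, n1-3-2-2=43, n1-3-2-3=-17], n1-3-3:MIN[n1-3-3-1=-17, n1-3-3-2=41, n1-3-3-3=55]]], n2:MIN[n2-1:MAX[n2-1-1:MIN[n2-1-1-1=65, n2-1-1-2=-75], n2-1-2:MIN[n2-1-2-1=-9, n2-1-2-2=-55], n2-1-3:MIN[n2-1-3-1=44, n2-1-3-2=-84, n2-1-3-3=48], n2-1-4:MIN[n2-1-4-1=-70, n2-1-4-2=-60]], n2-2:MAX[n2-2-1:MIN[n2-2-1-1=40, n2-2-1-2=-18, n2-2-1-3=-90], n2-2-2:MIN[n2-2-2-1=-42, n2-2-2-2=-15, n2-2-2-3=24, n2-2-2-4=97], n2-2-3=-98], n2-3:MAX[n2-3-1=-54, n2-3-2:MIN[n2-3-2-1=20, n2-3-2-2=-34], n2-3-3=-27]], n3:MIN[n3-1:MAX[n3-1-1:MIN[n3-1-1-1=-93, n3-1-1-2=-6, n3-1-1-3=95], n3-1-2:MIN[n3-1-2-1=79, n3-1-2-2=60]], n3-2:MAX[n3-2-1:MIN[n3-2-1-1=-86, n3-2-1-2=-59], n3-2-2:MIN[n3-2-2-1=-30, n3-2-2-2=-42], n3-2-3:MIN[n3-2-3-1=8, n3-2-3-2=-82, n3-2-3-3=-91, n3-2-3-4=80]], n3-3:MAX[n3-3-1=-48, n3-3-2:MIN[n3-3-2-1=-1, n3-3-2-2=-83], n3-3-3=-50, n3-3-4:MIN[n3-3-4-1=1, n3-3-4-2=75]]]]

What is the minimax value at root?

-42

n1-1-1 (MIN): min(-93, 95, 66) = -93
n1-1-2 (MIN): min(20, -85) = -85
n1-1-3 (MIN): min(-86, 31, 52) = -86
n1-1 (MAX): max(-93, -85, -86) = -85
n1-2-1 (MIN): min(-92, 99, -74) = -92
n1-2-3 (MIN): min(26, -50) = -50
n1-2 (MAX): max(-92, 13, -50) = 13
n1-3-1 (MIN): min(-12, -79, -28) = -79
n1-3-2 (MIN): min(-70, 43, -17) = -70
n1-3-3 (MIN): min(-17, 41, 55) = -17
n1-3 (MAX): max(-79, -70, -17) = -17
n1 (MIN): min(-85, 13, -17) = -85
n2-1-1 (MIN): min(65, -75) = -75
n2-1-2 (MIN): min(-9, -55) = -55
n2-1-3 (MIN): min(44, -84, 48) = -84
n2-1-4 (MIN): min(-70, -60) = -70
n2-1 (MAX): max(-75, -55, -84, -70) = -55
n2-2-1 (MIN): min(40, -18, -90) = -90
n2-2-2 (MIN): min(-42, -15, 24, 97) = -42
n2-2 (MAX): max(-90, -42, -98) = -42
n2-3-2 (MIN): min(20, -34) = -34
n2-3 (MAX): max(-54, -34, -27) = -27
n2 (MIN): min(-55, -42, -27) = -55
n3-1-1 (MIN): min(-93, -6, 95) = -93
n3-1-2 (MIN): min(79, 60) = 60
n3-1 (MAX): max(-93, 60) = 60
n3-2-1 (MIN): min(-86, -59) = -86
n3-2-2 (MIN): min(-30, -42) = -42
n3-2-3 (MIN): min(8, -82, -91, 80) = -91
n3-2 (MAX): max(-86, -42, -91) = -42
n3-3-2 (MIN): min(-1, -83) = -83
n3-3-4 (MIN): min(1, 75) = 1
n3-3 (MAX): max(-48, -83, -50, 1) = 1
n3 (MIN): min(60, -42, 1) = -42
root (MAX): max(-85, -55, -42) = -42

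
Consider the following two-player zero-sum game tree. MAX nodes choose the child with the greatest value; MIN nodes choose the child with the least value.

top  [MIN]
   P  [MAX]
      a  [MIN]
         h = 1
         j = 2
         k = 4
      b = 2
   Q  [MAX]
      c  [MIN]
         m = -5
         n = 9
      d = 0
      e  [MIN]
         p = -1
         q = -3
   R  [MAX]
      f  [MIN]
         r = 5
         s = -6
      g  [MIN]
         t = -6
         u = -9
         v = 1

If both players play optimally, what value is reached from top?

-6

a (MIN): min(1, 2, 4) = 1
P (MAX): max(1, 2) = 2
c (MIN): min(-5, 9) = -5
e (MIN): min(-1, -3) = -3
Q (MAX): max(-5, 0, -3) = 0
f (MIN): min(5, -6) = -6
g (MIN): min(-6, -9, 1) = -9
R (MAX): max(-6, -9) = -6
top (MIN): min(2, 0, -6) = -6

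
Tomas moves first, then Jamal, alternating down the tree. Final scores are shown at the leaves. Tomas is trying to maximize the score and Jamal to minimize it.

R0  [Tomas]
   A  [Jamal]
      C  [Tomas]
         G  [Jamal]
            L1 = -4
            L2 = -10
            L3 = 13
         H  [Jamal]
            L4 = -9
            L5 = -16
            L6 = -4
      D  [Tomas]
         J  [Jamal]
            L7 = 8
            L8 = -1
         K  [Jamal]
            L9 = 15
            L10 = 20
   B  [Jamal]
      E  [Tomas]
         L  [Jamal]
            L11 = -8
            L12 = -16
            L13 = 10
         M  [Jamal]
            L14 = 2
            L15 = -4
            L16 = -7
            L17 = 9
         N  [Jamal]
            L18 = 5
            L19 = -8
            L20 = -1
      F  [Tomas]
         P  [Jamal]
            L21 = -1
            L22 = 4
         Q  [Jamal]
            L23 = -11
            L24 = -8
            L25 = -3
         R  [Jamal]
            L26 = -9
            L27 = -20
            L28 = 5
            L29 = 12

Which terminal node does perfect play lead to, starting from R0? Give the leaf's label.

G (Jamal): min(-4, -10, 13) = -10
H (Jamal): min(-9, -16, -4) = -16
C (Tomas): max(-10, -16) = -10
J (Jamal): min(8, -1) = -1
K (Jamal): min(15, 20) = 15
D (Tomas): max(-1, 15) = 15
A (Jamal): min(-10, 15) = -10
L (Jamal): min(-8, -16, 10) = -16
M (Jamal): min(2, -4, -7, 9) = -7
N (Jamal): min(5, -8, -1) = -8
E (Tomas): max(-16, -7, -8) = -7
P (Jamal): min(-1, 4) = -1
Q (Jamal): min(-11, -8, -3) = -11
R (Jamal): min(-9, -20, 5, 12) = -20
F (Tomas): max(-1, -11, -20) = -1
B (Jamal): min(-7, -1) = -7
R0 (Tomas): max(-10, -7) = -7
At R0, Tomas picks B (highest: -7).
At B, Jamal picks E (lowest: -7).
At E, Tomas picks M (highest: -7).
At M, Jamal picks L16 (lowest: -7).
Terminal value -7.

L16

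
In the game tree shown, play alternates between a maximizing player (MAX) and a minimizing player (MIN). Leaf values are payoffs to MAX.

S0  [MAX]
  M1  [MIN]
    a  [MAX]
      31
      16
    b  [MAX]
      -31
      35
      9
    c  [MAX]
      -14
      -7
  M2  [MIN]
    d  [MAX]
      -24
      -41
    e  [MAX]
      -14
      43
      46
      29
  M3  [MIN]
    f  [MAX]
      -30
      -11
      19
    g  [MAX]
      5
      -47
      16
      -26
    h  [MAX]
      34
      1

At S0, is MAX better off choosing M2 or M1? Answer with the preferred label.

d (MAX): max(-24, -41) = -24
e (MAX): max(-14, 43, 46, 29) = 46
M2 (MIN): min(-24, 46) = -24
a (MAX): max(31, 16) = 31
b (MAX): max(-31, 35, 9) = 35
c (MAX): max(-14, -7) = -7
M1 (MIN): min(31, 35, -7) = -7
MAX prefers the higher value; M2=-24, M1=-7. M1 is better since -7 > -24.

M1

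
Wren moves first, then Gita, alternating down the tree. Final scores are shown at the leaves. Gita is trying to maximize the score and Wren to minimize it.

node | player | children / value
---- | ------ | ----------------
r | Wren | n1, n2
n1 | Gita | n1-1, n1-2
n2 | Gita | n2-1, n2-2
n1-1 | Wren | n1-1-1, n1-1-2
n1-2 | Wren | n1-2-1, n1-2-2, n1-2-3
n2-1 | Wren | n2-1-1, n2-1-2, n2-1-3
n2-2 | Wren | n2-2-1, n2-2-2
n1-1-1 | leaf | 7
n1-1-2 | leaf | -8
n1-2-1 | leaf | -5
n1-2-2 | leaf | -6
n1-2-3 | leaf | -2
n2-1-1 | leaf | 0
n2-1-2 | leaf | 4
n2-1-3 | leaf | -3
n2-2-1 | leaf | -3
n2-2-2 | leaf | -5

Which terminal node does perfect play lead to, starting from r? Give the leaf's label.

n1-2-2

n1-1 (Wren): min(7, -8) = -8
n1-2 (Wren): min(-5, -6, -2) = -6
n1 (Gita): max(-8, -6) = -6
n2-1 (Wren): min(0, 4, -3) = -3
n2-2 (Wren): min(-3, -5) = -5
n2 (Gita): max(-3, -5) = -3
r (Wren): min(-6, -3) = -6
At r, Wren picks n1 (lowest: -6).
At n1, Gita picks n1-2 (highest: -6).
At n1-2, Wren picks n1-2-2 (lowest: -6).
Terminal value -6.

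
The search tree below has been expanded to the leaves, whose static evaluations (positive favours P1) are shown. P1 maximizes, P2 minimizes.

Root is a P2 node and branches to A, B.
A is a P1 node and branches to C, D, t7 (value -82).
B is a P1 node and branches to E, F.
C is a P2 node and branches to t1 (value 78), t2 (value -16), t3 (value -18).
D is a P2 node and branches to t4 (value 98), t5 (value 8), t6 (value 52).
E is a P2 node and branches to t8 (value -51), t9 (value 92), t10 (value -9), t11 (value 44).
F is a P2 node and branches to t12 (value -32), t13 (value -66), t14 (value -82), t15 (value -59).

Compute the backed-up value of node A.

C (P2): min(78, -16, -18) = -18
D (P2): min(98, 8, 52) = 8
A (P1): max(-18, 8, -82) = 8

8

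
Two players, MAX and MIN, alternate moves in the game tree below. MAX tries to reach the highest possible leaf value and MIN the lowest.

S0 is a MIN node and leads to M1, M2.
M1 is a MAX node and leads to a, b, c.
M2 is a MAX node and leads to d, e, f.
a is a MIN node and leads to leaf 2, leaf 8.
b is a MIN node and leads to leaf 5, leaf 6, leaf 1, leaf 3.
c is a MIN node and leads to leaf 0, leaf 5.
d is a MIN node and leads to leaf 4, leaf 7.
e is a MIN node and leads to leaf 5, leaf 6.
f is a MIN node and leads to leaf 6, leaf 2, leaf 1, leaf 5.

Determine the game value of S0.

a (MIN): min(2, 8) = 2
b (MIN): min(5, 6, 1, 3) = 1
c (MIN): min(0, 5) = 0
M1 (MAX): max(2, 1, 0) = 2
d (MIN): min(4, 7) = 4
e (MIN): min(5, 6) = 5
f (MIN): min(6, 2, 1, 5) = 1
M2 (MAX): max(4, 5, 1) = 5
S0 (MIN): min(2, 5) = 2

2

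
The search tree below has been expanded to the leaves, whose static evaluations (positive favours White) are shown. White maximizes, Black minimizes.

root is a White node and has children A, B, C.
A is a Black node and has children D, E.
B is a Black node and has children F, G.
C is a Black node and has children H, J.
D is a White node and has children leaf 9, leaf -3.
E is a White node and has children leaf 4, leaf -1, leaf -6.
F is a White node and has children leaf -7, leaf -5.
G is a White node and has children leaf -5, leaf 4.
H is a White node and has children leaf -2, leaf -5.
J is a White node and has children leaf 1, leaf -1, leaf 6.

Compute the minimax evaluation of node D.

D (White): max(9, -3) = 9

9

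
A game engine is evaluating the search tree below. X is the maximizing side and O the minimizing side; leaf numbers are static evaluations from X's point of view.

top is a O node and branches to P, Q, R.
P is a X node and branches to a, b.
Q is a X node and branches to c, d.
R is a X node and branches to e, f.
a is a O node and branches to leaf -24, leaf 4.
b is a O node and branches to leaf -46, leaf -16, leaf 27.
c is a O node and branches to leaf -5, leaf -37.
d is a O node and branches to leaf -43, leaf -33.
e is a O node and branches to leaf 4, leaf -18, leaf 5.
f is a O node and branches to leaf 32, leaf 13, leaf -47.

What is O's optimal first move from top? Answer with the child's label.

Q

a (O): min(-24, 4) = -24
b (O): min(-46, -16, 27) = -46
P (X): max(-24, -46) = -24
c (O): min(-5, -37) = -37
d (O): min(-43, -33) = -43
Q (X): max(-37, -43) = -37
e (O): min(4, -18, 5) = -18
f (O): min(32, 13, -47) = -47
R (X): max(-18, -47) = -18
top (O): min(-24, -37, -18) = -37
O at top wants the lowest of {P=-24, Q=-37, R=-18}, so chooses Q.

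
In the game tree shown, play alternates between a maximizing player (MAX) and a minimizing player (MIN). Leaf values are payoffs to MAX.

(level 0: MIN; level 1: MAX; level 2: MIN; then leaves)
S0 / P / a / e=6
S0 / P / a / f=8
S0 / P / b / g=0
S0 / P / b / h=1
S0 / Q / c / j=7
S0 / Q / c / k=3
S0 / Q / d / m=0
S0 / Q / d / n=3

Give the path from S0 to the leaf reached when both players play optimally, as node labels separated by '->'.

a (MIN): min(6, 8) = 6
b (MIN): min(0, 1) = 0
P (MAX): max(6, 0) = 6
c (MIN): min(7, 3) = 3
d (MIN): min(0, 3) = 0
Q (MAX): max(3, 0) = 3
S0 (MIN): min(6, 3) = 3
At S0, MIN picks Q (lowest: 3).
At Q, MAX picks c (highest: 3).
At c, MIN picks k (lowest: 3).
Terminal value 3.

S0 -> Q -> c -> k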